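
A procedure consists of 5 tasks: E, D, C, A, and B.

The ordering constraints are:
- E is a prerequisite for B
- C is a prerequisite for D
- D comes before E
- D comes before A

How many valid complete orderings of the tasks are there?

3

C is the only task with nothing required before it, so every ordering starts there.
Counting all ways to extend the partial order to a total order gives 3.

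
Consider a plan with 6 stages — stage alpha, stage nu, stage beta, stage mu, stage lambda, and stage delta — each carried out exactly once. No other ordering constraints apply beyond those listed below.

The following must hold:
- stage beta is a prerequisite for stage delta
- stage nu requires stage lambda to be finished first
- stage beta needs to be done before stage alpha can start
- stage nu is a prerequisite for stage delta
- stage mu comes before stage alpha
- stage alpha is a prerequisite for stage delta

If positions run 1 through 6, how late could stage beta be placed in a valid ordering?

4

The stages that are forced after stage beta, directly or by a chain of constraints, are stage alpha, stage delta. That's 2 stages.
So at least 2 stages follow stage beta, putting stage beta no later than position 4. That position is achievable by scheduling everything else first.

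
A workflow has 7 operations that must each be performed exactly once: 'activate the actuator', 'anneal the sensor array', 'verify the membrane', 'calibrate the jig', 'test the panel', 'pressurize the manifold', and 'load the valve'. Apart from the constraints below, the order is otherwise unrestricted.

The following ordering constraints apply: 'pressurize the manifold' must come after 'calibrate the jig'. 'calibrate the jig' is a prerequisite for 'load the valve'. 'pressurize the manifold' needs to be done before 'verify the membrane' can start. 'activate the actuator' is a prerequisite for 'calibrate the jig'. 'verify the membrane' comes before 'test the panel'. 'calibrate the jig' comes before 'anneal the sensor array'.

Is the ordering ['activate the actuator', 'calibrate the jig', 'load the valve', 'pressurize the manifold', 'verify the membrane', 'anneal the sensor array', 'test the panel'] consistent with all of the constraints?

Yes

Going through the constraints one by one, each required predecessor appears earlier in the sequence than its dependent — e.g. 'calibrate the jig' (position 2) is before 'anneal the sensor array' (position 6), as required.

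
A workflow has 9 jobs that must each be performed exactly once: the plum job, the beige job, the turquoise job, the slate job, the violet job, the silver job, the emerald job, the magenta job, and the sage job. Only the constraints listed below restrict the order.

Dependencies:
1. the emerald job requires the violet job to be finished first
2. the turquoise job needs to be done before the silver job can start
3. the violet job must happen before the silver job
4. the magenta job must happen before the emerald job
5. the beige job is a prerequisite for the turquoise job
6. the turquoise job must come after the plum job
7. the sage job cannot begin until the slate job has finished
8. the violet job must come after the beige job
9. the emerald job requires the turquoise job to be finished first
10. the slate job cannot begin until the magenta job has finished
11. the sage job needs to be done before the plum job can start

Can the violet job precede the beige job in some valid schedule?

The constraints give a chain the beige job → the violet job, which forces the beige job before the violet job.
So no valid ordering can have the violet job before the beige job.

No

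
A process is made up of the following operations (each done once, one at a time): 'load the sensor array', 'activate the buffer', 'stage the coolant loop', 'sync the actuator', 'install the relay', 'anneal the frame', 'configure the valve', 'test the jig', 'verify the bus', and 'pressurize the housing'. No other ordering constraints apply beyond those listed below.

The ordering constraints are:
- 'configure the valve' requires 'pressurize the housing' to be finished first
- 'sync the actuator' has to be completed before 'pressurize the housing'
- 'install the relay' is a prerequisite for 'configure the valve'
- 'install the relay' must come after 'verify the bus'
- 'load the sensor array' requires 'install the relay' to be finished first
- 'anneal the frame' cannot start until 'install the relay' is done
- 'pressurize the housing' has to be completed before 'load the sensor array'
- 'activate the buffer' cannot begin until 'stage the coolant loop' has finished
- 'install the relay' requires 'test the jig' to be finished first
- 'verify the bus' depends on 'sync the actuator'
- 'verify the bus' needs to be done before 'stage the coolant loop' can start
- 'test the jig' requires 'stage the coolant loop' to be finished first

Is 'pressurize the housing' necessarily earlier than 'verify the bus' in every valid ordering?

No

No chain of constraints connects 'pressurize the housing' to 'verify the bus' in either direction.
A valid ordering placing 'verify the bus' before 'pressurize the housing' exists, so the answer is no.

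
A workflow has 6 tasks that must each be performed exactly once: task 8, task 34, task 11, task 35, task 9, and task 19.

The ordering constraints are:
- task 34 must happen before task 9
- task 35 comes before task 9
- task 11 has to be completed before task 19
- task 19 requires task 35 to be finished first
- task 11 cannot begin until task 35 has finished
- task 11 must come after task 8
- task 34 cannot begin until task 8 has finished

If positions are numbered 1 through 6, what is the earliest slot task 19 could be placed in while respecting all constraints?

4

Every task that must precede task 19 has to come before it. Tracing all chains that end at task 19, those tasks are: task 8, task 11, task 35 — 3 in total.
With 3 mandatory predecessors, the earliest task 19 can sit is position 3+1 = 4, and placing just those 3 first achieves it.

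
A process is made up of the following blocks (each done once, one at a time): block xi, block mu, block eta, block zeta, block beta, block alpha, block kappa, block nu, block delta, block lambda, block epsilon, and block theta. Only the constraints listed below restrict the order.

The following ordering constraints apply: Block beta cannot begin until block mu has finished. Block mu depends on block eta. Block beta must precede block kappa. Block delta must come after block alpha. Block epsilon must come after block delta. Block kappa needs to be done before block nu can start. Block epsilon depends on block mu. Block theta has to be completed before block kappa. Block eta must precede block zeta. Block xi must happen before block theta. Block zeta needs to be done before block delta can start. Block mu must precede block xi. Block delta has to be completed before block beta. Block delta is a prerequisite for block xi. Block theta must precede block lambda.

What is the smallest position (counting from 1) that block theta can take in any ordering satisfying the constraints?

7

Every block that must precede block theta has to come before it. Tracing all chains that end at block theta, those blocks are: block xi, block mu, block eta, block zeta, block alpha, block delta — 6 in total.
With 6 mandatory predecessors, the earliest block theta can sit is position 6+1 = 7, and placing just those 6 first achieves it.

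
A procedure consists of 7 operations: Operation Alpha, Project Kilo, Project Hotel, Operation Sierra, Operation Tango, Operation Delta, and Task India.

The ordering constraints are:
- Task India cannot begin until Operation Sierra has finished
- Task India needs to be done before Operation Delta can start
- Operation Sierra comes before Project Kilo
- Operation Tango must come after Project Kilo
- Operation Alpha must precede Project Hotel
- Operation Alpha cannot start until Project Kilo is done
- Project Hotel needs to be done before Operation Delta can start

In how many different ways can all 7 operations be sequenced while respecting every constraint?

19

Operation Sierra is the only operation with nothing required before it, so every ordering starts there.
Counting all ways to extend the partial order to a total order gives 19.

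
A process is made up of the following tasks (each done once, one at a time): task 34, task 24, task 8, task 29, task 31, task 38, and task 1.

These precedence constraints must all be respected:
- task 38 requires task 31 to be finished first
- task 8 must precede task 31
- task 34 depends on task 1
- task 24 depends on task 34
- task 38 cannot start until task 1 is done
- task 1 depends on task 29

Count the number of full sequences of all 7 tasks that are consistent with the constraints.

The tasks with no prerequisites are task 8, task 29; any of them can be placed first.
Enumerating by repeatedly choosing an available task (one whose prerequisites are all placed) gives 31 distinct complete orderings.

31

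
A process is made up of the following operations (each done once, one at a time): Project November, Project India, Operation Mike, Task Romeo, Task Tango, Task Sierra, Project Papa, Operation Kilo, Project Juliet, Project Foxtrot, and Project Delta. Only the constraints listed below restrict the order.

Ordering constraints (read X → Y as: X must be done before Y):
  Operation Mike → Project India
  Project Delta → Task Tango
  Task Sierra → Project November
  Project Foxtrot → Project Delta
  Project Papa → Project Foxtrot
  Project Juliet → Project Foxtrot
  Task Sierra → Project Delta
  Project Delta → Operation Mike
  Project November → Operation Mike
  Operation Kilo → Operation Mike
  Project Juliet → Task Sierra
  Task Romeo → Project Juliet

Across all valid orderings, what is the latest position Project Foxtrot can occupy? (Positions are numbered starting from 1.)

7

The operations that are forced after Project Foxtrot, directly or by a chain of constraints, are Project India, Operation Mike, Task Tango, Project Delta. That's 4 operations.
With 4 mandatory successors out of 11 operations total, the latest slot for Project Foxtrot is 11−4 = 7, and it's reachable by doing all non-successors before Project Foxtrot.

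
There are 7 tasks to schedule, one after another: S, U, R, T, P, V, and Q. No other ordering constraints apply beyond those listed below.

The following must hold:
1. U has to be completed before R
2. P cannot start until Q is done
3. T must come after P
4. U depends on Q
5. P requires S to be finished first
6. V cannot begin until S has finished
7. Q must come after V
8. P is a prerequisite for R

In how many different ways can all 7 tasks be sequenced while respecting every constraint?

S is the only task with nothing required before it, so every ordering starts there.
Enumerating by repeatedly choosing an available task (one whose prerequisites are all placed) gives 5 distinct complete orderings.

5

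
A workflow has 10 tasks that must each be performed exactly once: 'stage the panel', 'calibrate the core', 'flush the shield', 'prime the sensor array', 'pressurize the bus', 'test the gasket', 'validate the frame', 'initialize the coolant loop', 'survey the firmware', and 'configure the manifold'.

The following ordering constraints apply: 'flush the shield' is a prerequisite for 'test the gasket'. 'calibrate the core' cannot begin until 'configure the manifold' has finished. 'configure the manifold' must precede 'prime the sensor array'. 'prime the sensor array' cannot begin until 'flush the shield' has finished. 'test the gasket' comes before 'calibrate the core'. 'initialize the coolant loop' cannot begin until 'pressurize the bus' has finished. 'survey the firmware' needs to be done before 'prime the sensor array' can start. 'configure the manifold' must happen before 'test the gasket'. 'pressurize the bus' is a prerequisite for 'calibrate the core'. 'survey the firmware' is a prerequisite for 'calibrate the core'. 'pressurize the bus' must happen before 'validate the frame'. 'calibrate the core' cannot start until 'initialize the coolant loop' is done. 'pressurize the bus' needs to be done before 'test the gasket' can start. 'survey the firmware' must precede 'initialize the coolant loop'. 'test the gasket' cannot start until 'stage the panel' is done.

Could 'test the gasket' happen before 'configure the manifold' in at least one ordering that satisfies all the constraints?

There is a dependency chain 'configure the manifold' → 'test the gasket', so 'test the gasket' always comes after 'configure the manifold'.
Hence 'test the gasket' can never be scheduled before 'configure the manifold'.

No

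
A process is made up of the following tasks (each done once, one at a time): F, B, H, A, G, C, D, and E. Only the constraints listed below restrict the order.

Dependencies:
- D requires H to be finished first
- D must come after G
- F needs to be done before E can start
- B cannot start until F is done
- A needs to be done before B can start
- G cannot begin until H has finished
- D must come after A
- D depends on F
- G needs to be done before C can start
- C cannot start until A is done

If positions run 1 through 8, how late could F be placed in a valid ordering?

5

The tasks that are forced after F, directly or by a chain of constraints, are B, D, E. That's 3 tasks.
So at least 3 tasks follow F, putting F no later than position 5. That position is achievable by scheduling everything else first.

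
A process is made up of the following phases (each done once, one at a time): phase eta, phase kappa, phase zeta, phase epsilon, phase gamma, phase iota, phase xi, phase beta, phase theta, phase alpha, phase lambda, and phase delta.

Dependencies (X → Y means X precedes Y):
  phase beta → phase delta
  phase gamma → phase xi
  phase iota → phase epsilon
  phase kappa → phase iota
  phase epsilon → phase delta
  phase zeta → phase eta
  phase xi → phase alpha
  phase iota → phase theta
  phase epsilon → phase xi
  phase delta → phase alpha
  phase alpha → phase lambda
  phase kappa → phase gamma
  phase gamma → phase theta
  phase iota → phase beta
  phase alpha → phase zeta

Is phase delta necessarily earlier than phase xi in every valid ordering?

No

Phase delta and phase xi are not related by any chain of constraints.
A valid ordering placing phase xi before phase delta exists, so the answer is no.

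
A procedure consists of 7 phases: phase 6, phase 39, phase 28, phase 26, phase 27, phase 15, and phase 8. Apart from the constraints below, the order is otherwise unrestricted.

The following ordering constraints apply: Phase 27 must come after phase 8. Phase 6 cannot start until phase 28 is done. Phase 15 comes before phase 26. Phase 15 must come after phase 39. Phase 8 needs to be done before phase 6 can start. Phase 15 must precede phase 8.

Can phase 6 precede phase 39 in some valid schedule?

No

There is a dependency chain phase 39 → phase 15 → phase 8 → phase 6, so phase 6 always comes after phase 39.
Hence phase 6 can never be scheduled before phase 39.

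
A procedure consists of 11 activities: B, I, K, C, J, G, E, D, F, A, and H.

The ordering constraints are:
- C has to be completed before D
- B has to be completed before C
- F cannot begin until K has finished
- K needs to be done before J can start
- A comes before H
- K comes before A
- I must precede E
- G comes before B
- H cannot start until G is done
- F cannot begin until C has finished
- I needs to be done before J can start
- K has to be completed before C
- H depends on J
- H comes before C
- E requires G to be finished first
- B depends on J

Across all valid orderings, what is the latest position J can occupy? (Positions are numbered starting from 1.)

6

The activities that are forced after J, directly or by a chain of constraints, are B, C, D, F, H. That's 5 activities.
So at least 5 activities follow J, putting J no later than position 6. That position is achievable by scheduling everything else first.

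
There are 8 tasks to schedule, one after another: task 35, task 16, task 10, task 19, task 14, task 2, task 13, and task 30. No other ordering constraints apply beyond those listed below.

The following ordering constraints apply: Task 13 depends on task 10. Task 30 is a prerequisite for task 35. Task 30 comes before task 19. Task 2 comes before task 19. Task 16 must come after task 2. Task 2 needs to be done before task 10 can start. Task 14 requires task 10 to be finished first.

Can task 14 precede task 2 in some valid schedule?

No

Following task 2 → task 10 → task 14, task 2 must precede task 14 in every valid ordering.
So no valid ordering can have task 14 before task 2.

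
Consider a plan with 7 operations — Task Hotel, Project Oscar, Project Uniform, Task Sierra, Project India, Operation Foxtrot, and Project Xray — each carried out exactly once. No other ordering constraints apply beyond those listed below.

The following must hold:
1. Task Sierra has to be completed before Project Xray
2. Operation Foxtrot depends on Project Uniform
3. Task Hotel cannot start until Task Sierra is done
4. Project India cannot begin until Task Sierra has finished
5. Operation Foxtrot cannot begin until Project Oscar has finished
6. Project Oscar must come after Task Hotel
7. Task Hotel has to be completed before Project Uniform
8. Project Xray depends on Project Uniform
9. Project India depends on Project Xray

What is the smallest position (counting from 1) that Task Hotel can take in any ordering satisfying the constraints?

2

The only operation forced before Task Hotel (directly or transitively) is Task Sierra.
So at minimum 1 operation comes before Task Hotel, putting Task Hotel no earlier than position 2. That position is achievable by scheduling exactly that predecessor first.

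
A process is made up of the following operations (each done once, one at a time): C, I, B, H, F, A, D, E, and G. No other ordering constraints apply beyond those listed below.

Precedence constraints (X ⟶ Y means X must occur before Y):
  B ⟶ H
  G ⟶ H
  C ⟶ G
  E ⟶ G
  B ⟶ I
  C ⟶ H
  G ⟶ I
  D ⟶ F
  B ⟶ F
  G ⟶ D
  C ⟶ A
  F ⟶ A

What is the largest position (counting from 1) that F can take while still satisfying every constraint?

The only operation forced after F (directly or by a chain) is A.
With 1 mandatory successor out of 9 operations total, the latest slot for F is 9−1 = 8, and it's reachable by doing all non-successors before F.

8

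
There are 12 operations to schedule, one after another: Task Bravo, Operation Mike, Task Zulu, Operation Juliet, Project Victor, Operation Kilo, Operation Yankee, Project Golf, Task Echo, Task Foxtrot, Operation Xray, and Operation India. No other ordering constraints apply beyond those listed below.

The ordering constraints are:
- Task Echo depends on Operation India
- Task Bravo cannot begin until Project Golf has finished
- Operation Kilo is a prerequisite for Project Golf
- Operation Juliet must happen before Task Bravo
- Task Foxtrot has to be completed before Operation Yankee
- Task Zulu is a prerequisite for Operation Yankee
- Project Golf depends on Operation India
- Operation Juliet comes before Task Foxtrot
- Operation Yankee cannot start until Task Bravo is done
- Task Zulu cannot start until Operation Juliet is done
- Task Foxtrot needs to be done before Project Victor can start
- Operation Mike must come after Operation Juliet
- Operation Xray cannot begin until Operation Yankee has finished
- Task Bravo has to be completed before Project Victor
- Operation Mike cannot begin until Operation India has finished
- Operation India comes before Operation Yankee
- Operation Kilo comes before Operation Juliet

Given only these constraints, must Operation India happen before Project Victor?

Yes

Chaining the stated constraints: Operation India → Project Golf → Task Bravo → Project Victor.
So Operation India must precede Project Victor in any valid ordering.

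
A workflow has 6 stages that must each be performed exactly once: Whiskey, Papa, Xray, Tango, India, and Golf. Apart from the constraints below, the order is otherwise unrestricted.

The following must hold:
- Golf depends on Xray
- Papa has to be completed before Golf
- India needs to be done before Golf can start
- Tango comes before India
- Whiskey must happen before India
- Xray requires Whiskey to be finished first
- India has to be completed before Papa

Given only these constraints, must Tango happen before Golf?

Yes

Following the dependencies: Tango → India → Golf.
That forces Tango before Golf in every valid schedule.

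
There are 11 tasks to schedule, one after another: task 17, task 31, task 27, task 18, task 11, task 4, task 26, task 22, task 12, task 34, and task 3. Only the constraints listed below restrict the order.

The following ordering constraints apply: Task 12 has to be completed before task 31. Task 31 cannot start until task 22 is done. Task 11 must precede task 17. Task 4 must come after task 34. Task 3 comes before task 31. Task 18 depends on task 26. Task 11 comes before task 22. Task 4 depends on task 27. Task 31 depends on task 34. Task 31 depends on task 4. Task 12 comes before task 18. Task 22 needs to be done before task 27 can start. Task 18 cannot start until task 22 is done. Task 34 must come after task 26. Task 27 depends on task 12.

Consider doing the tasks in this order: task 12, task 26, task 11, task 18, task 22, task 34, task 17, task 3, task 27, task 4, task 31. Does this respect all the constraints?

The sequence places task 18 ahead of task 22.
Since task 22 is required before task 18, the ordering is invalid.

No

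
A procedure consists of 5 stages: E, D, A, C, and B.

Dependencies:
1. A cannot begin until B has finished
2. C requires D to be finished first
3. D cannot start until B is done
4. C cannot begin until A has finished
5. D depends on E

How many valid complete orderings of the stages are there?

5

The stages with no prerequisites are E, B; any of them can be placed first.
Enumerating by repeatedly choosing an available stage (one whose prerequisites are all placed) gives 5 distinct complete orderings.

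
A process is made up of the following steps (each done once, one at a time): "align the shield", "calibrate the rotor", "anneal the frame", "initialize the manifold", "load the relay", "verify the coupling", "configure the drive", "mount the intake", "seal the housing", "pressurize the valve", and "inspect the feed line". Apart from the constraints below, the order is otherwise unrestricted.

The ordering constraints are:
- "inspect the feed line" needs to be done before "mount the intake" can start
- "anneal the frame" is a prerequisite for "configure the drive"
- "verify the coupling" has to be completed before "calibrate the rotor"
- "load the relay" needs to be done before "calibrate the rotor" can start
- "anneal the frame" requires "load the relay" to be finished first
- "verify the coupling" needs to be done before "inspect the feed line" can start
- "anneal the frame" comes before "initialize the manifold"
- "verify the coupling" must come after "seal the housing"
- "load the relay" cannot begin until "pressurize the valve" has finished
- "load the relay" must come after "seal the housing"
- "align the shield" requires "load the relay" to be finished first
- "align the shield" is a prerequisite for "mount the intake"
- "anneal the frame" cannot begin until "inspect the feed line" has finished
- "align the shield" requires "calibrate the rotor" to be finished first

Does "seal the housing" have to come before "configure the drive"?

Chaining the stated constraints: "seal the housing" → "load the relay" → "anneal the frame" → "configure the drive".
So "seal the housing" must precede "configure the drive" in any valid ordering.

Yes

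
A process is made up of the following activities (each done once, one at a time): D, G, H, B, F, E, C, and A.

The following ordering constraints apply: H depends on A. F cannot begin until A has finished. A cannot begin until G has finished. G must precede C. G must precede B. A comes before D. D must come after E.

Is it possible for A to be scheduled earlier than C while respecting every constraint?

No chain of constraints runs from C to A, so C is not required to come first.
So a valid ordering placing A earlier than C exists.

Yes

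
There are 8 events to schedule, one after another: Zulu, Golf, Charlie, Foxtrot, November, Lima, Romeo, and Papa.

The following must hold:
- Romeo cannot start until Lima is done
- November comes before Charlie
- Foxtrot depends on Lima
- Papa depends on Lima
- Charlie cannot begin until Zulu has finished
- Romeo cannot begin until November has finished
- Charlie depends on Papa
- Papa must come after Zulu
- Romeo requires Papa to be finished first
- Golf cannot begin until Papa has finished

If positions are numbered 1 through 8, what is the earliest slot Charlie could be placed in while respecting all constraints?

Every event that must precede Charlie has to come before it. Tracing all chains that end at Charlie, those events are: Zulu, November, Lima, Papa — 4 in total.
With 4 mandatory predecessors, the earliest Charlie can sit is position 4+1 = 5, and placing just those 4 first achieves it.

5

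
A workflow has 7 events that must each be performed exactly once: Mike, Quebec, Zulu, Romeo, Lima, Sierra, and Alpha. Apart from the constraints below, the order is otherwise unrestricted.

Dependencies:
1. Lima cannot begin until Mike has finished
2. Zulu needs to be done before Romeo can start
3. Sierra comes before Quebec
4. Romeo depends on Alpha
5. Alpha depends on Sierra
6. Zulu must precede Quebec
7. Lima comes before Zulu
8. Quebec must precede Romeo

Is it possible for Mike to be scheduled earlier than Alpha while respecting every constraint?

The constraints leave Mike and Alpha unordered relative to each other; nothing requires Alpha earlier.
So a valid ordering placing Mike earlier than Alpha exists.

Yes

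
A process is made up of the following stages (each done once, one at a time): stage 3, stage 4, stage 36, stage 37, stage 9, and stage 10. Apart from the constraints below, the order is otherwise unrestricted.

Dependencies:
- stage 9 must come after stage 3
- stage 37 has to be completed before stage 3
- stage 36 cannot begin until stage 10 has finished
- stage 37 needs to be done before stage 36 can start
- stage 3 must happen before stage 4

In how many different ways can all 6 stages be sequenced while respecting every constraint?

28

The stages with no prerequisites are stage 37, stage 10; any of them can be placed first.
Systematically extending each partial ordering one stage at a time and counting, there are 28 complete orderings.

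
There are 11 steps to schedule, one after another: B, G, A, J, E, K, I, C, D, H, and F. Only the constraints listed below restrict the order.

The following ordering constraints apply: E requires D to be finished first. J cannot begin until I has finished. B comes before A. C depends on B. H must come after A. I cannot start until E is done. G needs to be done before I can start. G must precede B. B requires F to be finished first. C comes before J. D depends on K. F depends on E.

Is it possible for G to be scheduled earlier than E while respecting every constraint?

No chain of constraints runs from E to G, so E is not required to come first.
That means at least one valid schedule has G before E.

Yes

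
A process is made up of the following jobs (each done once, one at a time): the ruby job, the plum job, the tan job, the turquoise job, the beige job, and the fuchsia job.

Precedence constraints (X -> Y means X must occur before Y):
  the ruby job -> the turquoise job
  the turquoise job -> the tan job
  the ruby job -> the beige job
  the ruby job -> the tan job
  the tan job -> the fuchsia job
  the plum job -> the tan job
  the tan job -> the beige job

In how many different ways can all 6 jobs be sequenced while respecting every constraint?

6

The jobs with no prerequisites are the ruby job, the plum job; any of them can be placed first.
Enumerating by repeatedly choosing an available job (one whose prerequisites are all placed) gives 6 distinct complete orderings.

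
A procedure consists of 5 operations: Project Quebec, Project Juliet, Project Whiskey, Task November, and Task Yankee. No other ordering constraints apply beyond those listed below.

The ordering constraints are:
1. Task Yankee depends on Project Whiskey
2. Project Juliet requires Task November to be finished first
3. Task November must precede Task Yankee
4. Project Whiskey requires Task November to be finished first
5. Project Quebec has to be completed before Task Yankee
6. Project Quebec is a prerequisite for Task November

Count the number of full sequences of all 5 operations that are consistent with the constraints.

Project Quebec is the only operation with nothing required before it, so every ordering starts there.
Enumerating by repeatedly choosing an available operation (one whose prerequisites are all placed) gives 3 distinct complete orderings.

3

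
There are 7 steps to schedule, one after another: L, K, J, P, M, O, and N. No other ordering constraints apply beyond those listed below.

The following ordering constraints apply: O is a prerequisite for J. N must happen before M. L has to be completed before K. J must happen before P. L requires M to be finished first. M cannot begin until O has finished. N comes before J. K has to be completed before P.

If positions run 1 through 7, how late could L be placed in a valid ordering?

5

Following every chain forward from L, the steps that must come later are K, P — 2 of them.
So at least 2 steps follow L, putting L no later than position 5. That position is achievable by scheduling everything else first.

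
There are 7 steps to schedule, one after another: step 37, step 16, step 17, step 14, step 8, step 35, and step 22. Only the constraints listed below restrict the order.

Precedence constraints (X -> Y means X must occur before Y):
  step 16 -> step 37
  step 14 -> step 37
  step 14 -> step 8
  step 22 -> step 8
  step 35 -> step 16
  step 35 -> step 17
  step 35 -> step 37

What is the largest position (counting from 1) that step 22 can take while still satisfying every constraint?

Following the constraints forward from step 22, its only required successor is step 8.
With 1 mandatory successor out of 7 steps total, the latest slot for step 22 is 7−1 = 6, and it's reachable by doing all non-successors before step 22.

6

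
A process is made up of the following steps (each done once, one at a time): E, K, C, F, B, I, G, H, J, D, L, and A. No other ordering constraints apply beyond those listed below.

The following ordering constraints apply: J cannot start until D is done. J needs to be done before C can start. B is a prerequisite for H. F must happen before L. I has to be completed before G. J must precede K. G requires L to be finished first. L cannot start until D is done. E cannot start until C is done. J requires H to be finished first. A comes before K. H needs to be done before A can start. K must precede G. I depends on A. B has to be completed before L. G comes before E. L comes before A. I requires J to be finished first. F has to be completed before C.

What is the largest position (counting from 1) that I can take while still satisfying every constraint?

Every step that must follow I has to come after it. Tracing all chains starting from I, those steps are: E, G — 2 in total.
With 2 mandatory successors out of 12 steps total, the latest slot for I is 12−2 = 10, and it's reachable by doing all non-successors before I.

10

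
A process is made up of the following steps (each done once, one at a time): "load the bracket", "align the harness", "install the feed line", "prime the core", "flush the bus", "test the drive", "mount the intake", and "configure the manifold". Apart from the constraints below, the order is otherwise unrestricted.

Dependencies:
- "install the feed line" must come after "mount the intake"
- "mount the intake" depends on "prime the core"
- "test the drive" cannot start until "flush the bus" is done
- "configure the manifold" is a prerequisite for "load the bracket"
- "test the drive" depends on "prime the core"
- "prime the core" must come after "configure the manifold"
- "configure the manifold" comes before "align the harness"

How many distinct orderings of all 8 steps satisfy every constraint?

468

2 steps have no prerequisites ("flush the bus", "configure the manifold"), so any of them could come first.
Counting all ways to extend the partial order to a total order gives 468.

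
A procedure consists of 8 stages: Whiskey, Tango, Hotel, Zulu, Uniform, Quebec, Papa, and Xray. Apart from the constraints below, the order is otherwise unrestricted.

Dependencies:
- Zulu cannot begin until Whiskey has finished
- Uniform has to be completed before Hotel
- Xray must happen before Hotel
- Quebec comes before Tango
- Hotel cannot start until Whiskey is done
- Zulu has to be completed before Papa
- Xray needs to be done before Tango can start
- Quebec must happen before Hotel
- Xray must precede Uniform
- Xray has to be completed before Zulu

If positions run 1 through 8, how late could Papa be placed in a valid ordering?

No constraint forces any stage after Papa, so it can be placed last, in position 8.

8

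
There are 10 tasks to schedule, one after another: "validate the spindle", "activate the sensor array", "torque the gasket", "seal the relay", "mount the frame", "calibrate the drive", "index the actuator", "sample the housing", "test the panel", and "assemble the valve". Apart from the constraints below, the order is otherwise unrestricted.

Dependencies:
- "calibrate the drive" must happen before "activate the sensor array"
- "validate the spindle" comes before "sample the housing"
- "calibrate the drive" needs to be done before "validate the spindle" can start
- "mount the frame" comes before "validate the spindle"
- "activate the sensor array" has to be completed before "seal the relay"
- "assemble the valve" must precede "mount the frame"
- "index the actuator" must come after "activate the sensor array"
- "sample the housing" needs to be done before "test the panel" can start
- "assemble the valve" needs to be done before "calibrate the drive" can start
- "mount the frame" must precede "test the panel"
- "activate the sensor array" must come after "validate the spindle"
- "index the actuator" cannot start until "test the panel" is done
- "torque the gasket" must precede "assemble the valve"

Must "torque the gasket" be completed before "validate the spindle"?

Yes

Chaining the stated constraints: "torque the gasket" → "assemble the valve" → "mount the frame" → "validate the spindle".
So "torque the gasket" must precede "validate the spindle" in any valid ordering.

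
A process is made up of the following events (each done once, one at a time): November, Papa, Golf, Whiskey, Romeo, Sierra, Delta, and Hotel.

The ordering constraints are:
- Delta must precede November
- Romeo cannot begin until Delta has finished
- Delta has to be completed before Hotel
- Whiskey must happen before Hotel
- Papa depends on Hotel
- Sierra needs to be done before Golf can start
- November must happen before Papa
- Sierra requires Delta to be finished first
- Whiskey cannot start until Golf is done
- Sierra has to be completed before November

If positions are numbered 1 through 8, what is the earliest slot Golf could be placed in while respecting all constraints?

Working backwards through the constraints from Golf, its full set of required predecessors is Sierra, Delta — 2 of them.
So at minimum 2 events come before Golf, putting Golf no earlier than position 3. That position is achievable by scheduling exactly those predecessors first.

3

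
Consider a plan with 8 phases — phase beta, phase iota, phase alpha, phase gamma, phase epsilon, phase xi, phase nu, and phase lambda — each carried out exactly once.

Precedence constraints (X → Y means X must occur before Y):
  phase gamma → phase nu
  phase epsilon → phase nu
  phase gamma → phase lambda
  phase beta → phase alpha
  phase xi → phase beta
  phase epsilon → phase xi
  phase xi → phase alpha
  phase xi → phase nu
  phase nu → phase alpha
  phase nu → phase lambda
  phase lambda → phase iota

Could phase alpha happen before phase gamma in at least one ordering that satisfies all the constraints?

No

The constraints give a chain phase gamma → phase nu → phase alpha, which forces phase gamma before phase alpha.
Hence phase alpha can never be scheduled before phase gamma.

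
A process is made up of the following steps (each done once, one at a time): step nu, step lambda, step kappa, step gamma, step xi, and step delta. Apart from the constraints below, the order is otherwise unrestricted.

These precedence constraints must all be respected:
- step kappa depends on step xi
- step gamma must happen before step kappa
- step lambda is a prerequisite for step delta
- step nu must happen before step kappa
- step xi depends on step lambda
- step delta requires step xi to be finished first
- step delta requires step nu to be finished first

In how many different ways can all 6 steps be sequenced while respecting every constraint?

27

The steps with no prerequisites are step nu, step lambda, step gamma; any of them can be placed first.
Counting all ways to extend the partial order to a total order gives 27.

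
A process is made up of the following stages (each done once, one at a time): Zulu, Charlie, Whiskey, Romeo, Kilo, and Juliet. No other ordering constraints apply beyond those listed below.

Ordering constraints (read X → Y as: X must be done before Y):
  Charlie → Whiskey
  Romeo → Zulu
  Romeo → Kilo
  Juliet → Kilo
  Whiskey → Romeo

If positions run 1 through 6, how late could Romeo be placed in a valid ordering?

4

Following every chain forward from Romeo, the stages that must come later are Zulu, Kilo — 2 of them.
With 2 mandatory successors out of 6 stages total, the latest slot for Romeo is 6−2 = 4, and it's reachable by doing all non-successors before Romeo.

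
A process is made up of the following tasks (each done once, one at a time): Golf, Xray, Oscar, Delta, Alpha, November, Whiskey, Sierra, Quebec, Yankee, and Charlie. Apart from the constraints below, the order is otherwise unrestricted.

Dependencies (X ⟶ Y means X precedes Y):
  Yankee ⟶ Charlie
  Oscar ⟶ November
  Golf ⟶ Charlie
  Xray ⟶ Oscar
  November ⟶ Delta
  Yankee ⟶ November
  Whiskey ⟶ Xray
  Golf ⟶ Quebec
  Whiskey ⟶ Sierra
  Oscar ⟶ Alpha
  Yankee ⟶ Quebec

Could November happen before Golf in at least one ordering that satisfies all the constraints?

Nothing in the constraints forces Golf before November — there is no chain from Golf to November.
So a valid ordering placing November earlier than Golf exists.

Yes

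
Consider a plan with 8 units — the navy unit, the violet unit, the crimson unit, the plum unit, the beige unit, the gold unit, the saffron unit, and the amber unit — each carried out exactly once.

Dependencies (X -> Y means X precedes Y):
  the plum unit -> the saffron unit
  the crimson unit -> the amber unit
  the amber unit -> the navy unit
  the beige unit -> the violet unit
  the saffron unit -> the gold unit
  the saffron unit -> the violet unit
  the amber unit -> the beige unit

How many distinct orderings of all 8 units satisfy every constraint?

The units with no prerequisites are the crimson unit, the plum unit; any of them can be placed first.
Counting all ways to extend the partial order to a total order gives 140.

140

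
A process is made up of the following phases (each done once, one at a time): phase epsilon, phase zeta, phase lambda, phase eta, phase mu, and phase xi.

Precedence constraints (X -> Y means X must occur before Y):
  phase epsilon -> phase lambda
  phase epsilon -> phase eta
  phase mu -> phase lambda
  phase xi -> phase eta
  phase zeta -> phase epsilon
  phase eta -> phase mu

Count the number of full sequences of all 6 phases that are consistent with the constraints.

2 phases have no prerequisites (phase zeta, phase xi), so any of them could come first.
Systematically extending each partial ordering one phase at a time and counting, there are 3 complete orderings.

3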